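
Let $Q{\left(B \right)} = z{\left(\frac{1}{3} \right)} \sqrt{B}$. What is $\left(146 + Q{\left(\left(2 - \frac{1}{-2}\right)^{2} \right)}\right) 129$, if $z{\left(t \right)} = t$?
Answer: $\frac{37883}{2} \approx 18942.0$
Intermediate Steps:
$Q{\left(B \right)} = \frac{\sqrt{B}}{3}$
$\left(146 + Q{\left(\left(2 - \frac{1}{-2}\right)^{2} \right)}\right) 129 = \left(146 + \frac{\sqrt{\left(2 - \frac{1}{-2}\right)^{2}}}{3}\right) 129 = \left(146 + \frac{\sqrt{\left(2 - - \frac{1}{2}\right)^{2}}}{3}\right) 129 = \left(146 + \frac{\sqrt{\left(2 + \frac{1}{2}\right)^{2}}}{3}\right) 129 = \left(146 + \frac{\sqrt{\left(\frac{5}{2}\right)^{2}}}{3}\right) 129 = \left(146 + \frac{\sqrt{\frac{25}{4}}}{3}\right) 129 = \left(146 + \frac{1}{3} \cdot \frac{5}{2}\right) 129 = \left(146 + \frac{5}{6}\right) 129 = \frac{881}{6} \cdot 129 = \frac{37883}{2}$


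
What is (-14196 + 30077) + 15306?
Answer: 31187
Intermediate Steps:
(-14196 + 30077) + 15306 = 15881 + 15306 = 31187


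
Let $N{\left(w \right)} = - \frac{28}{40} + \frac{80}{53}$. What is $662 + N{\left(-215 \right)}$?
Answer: $\frac{351289}{530} \approx 662.81$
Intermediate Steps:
$N{\left(w \right)} = \frac{429}{530}$ ($N{\left(w \right)} = \left(-28\right) \frac{1}{40} + 80 \cdot \frac{1}{53} = - \frac{7}{10} + \frac{80}{53} = \frac{429}{530}$)
$662 + N{\left(-215 \right)} = 662 + \frac{429}{530} = \frac{351289}{530}$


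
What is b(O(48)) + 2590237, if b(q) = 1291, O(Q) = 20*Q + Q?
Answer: 2591528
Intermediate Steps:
O(Q) = 21*Q
b(O(48)) + 2590237 = 1291 + 2590237 = 2591528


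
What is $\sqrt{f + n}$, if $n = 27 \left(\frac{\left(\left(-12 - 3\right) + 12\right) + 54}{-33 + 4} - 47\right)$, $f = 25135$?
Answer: $\frac{\sqrt{20031373}}{29} \approx 154.33$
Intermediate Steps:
$n = - \frac{38178}{29}$ ($n = 27 \left(\frac{\left(-15 + 12\right) + 54}{-29} - 47\right) = 27 \left(\left(-3 + 54\right) \left(- \frac{1}{29}\right) - 47\right) = 27 \left(51 \left(- \frac{1}{29}\right) - 47\right) = 27 \left(- \frac{51}{29} - 47\right) = 27 \left(- \frac{1414}{29}\right) = - \frac{38178}{29} \approx -1316.5$)
$\sqrt{f + n} = \sqrt{25135 - \frac{38178}{29}} = \sqrt{\frac{690737}{29}} = \frac{\sqrt{20031373}}{29}$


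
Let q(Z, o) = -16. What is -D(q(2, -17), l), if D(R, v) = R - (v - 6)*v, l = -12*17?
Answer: 42856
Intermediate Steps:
l = -204
D(R, v) = R - v*(-6 + v) (D(R, v) = R - (-6 + v)*v = R - v*(-6 + v))
-D(q(2, -17), l) = -(-16 - 1*(-204)**2 + 6*(-204)) = -(-16 - 1*41616 - 1224) = -(-16 - 41616 - 1224) = -1*(-42856) = 42856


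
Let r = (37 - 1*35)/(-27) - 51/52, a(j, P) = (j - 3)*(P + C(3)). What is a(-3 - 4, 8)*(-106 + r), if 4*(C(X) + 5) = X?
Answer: 3757625/936 ≈ 4014.6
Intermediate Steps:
C(X) = -5 + X/4
a(j, P) = (-3 + j)*(-17/4 + P) (a(j, P) = (j - 3)*(P + (-5 + (1/4)*3)) = (-3 + j)*(P + (-5 + 3/4)) = (-3 + j)*(P - 17/4) = (-3 + j)*(-17/4 + P))
r = -1481/1404 (r = (37 - 35)*(-1/27) - 51*1/52 = 2*(-1/27) - 51/52 = -2/27 - 51/52 = -1481/1404 ≈ -1.0548)
a(-3 - 4, 8)*(-106 + r) = (51/4 - 3*8 - 17*(-3 - 4)/4 + 8*(-3 - 4))*(-106 - 1481/1404) = (51/4 - 24 - 17/4*(-7) + 8*(-7))*(-150305/1404) = (51/4 - 24 + 119/4 - 56)*(-150305/1404) = -75/2*(-150305/1404) = 3757625/936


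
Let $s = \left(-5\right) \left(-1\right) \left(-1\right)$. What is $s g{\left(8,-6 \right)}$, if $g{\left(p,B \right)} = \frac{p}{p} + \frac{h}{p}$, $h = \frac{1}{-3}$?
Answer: $- \frac{115}{24} \approx -4.7917$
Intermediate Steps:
$h = - \frac{1}{3} \approx -0.33333$
$g{\left(p,B \right)} = 1 - \frac{1}{3 p}$ ($g{\left(p,B \right)} = \frac{p}{p} - \frac{1}{3 p} = 1 - \frac{1}{3 p}$)
$s = -5$ ($s = 5 \left(-1\right) = -5$)
$s g{\left(8,-6 \right)} = - 5 \frac{- \frac{1}{3} + 8}{8} = - 5 \cdot \frac{1}{8} \cdot \frac{23}{3} = \left(-5\right) \frac{23}{24} = - \frac{115}{24}$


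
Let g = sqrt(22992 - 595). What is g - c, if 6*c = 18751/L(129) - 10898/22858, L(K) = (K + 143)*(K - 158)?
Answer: 5044841/10606112 + sqrt(22397) ≈ 150.13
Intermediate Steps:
g = sqrt(22397) ≈ 149.66
L(K) = (-158 + K)*(143 + K) (L(K) = (143 + K)*(-158 + K) = (-158 + K)*(143 + K))
c = -5044841/10606112 (c = (18751/(-22594 + 129**2 - 15*129) - 10898/22858)/6 = (18751/(-22594 + 16641 - 1935) - 10898*1/22858)/6 = (18751/(-7888) - 5449/11429)/6 = (18751*(-1/7888) - 5449/11429)/6 = (-1103/464 - 5449/11429)/6 = (1/6)*(-15134523/5303056) = -5044841/10606112 ≈ -0.47565)
g - c = sqrt(22397) - 1*(-5044841/10606112) = sqrt(22397) + 5044841/10606112 = 5044841/10606112 + sqrt(22397)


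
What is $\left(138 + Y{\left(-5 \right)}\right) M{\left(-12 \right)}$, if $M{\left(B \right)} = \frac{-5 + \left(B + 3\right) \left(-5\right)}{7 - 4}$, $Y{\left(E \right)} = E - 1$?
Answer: $1760$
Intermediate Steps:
$Y{\left(E \right)} = -1 + E$
$M{\left(B \right)} = - \frac{20}{3} - \frac{5 B}{3}$ ($M{\left(B \right)} = \frac{-5 + \left(3 + B\right) \left(-5\right)}{3} = \left(-5 - \left(15 + 5 B\right)\right) \frac{1}{3} = \left(-20 - 5 B\right) \frac{1}{3} = - \frac{20}{3} - \frac{5 B}{3}$)
$\left(138 + Y{\left(-5 \right)}\right) M{\left(-12 \right)} = \left(138 - 6\right) \left(- \frac{20}{3} - -20\right) = \left(138 - 6\right) \left(- \frac{20}{3} + 20\right) = 132 \cdot \frac{40}{3} = 1760$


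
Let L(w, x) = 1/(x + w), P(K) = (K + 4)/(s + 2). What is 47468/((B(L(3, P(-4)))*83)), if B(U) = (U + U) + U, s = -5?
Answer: 47468/83 ≈ 571.90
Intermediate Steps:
P(K) = -4/3 - K/3 (P(K) = (K + 4)/(-5 + 2) = (4 + K)/(-3) = (4 + K)*(-⅓) = -4/3 - K/3)
L(w, x) = 1/(w + x)
B(U) = 3*U (B(U) = 2*U + U = 3*U)
47468/((B(L(3, P(-4)))*83)) = 47468/(((3/(3 + (-4/3 - ⅓*(-4))))*83)) = 47468/(((3/(3 + (-4/3 + 4/3)))*83)) = 47468/(((3/(3 + 0))*83)) = 47468/(((3/3)*83)) = 47468/(((3*(⅓))*83)) = 47468/((1*83)) = 47468/83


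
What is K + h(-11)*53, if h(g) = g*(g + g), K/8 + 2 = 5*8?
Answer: 13130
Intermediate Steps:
K = 304 (K = -16 + 8*(5*8) = -16 + 8*40 = -16 + 320 = 304)
h(g) = 2*g² (h(g) = g*(2*g) = 2*g²)
K + h(-11)*53 = 304 + (2*(-11)²)*53 = 304 + (2*121)*53 = 304 + 242*53 = 304 + 12826 = 13130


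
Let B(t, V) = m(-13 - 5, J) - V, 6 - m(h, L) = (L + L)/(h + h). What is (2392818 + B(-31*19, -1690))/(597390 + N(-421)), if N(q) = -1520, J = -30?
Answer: 7183537/1787610 ≈ 4.0185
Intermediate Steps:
m(h, L) = 6 - L/h (m(h, L) = 6 - (L + L)/(h + h) = 6 - 2*L/(2*h) = 6 - 2*L*1/(2*h) = 6 - L/h)
B(t, V) = 13/3 - V (B(t, V) = (6 - 1*(-30)/(-13 - 5)) - V = (6 - 1*(-30)/(-18)) - V = (6 - 1*(-30)*(-1/18)) - V = (6 - 5/3) - V = 13/3 - V)
(2392818 + B(-31*19, -1690))/(597390 + N(-421)) = (2392818 + (13/3 - 1*(-1690)))/(597390 - 1520) = (2392818 + (13/3 + 1690))/595870 = (2392818 + 5083/3)*(1/595870) = (7183537/3)*(1/595870) = 7183537/1787610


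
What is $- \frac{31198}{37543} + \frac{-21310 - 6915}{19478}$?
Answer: $- \frac{1667325819}{731262554} \approx -2.2801$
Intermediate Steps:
$- \frac{31198}{37543} + \frac{-21310 - 6915}{19478} = \left(-31198\right) \frac{1}{37543} - \frac{28225}{19478} = - \frac{31198}{37543} - \frac{28225}{19478} = - \frac{1667325819}{731262554}$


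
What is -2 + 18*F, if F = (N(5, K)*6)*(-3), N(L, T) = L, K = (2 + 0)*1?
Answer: -1622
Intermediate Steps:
K = 2 (K = 2*1 = 2)
F = -90 (F = (5*6)*(-3) = 30*(-3) = -90)
-2 + 18*F = -2 + 18*(-90) = -2 - 1620 = -1622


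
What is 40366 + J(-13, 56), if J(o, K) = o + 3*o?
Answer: 40314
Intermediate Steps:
J(o, K) = 4*o
40366 + J(-13, 56) = 40366 + 4*(-13) = 40366 - 52 = 40314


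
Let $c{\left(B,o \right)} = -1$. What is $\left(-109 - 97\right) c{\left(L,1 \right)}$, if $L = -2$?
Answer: $206$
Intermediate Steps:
$\left(-109 - 97\right) c{\left(L,1 \right)} = \left(-109 - 97\right) \left(-1\right) = \left(-206\right) \left(-1\right) = 206$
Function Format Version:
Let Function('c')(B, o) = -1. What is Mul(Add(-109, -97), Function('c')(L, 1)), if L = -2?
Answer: 206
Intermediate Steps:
Mul(Add(-109, -97), Function('c')(L, 1)) = Mul(Add(-109, -97), -1) = Mul(-206, -1) = 206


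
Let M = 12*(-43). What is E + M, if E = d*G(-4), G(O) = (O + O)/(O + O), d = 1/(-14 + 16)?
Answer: -1031/2 ≈ -515.50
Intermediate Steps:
d = 1/2 ≈ 0.50000
G(O) = 1 (G(O) = (2*O)/((2*O)) = (2*O)*(1/(2*O)) = 1)
M = -516
E = 1/2 (E = (1/2)*1 = 1/2 ≈ 0.50000)
E + M = 1/2 - 516 = -1031/2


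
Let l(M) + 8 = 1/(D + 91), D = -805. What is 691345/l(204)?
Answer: -493620330/5713 ≈ -86403.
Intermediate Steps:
l(M) = -5713/714 (l(M) = -8 + 1/(-805 + 91) = -8 + 1/(-714) = -8 - 1/714 = -5713/714)
691345/l(204) = 691345/(-5713/714) = 691345*(-714/5713) = -493620330/5713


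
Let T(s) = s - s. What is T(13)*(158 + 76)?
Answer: 0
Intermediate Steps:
T(s) = 0
T(13)*(158 + 76) = 0*(158 + 76) = 0*234 = 0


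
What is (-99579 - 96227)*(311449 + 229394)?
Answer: -105900304458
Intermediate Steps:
(-99579 - 96227)*(311449 + 229394) = -195806*540843 = -105900304458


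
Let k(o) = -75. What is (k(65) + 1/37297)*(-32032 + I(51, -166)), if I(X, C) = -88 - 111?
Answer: 90158938294/37297 ≈ 2.4173e+6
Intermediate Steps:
I(X, C) = -199
(k(65) + 1/37297)*(-32032 + I(51, -166)) = (-75 + 1/37297)*(-32032 - 199) = (-75 + 1/37297)*(-32231) = -2797274/37297*(-32231) = 90158938294/37297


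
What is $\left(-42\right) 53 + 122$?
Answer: $-2104$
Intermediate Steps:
$\left(-42\right) 53 + 122 = -2226 + 122 = -2104$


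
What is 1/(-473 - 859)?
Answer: -1/1332 ≈ -0.00075075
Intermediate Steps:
1/(-473 - 859) = 1/(-1332) = -1/1332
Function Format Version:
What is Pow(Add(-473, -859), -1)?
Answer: Rational(-1, 1332) ≈ -0.00075075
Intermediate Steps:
Pow(Add(-473, -859), -1) = Pow(-1332, -1) = Rational(-1, 1332)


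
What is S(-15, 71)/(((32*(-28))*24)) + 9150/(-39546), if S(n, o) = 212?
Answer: -949747/3937024 ≈ -0.24123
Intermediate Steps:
S(-15, 71)/(((32*(-28))*24)) + 9150/(-39546) = 212/(((32*(-28))*24)) + 9150/(-39546) = 212/((-896*24)) + 9150*(-1/39546) = 212/(-21504) - 1525/6591 = 212*(-1/21504) - 1525/6591 = -53/5376 - 1525/6591 = -949747/3937024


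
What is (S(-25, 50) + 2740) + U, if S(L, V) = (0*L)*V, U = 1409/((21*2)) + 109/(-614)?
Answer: 17879917/6447 ≈ 2773.4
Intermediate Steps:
U = 215137/6447 (U = 1409/42 + 109*(-1/614) = 1409*(1/42) - 109/614 = 1409/42 - 109/614 = 215137/6447 ≈ 33.370)
S(L, V) = 0 (S(L, V) = 0*V = 0)
(S(-25, 50) + 2740) + U = (0 + 2740) + 215137/6447 = 2740 + 215137/6447 = 17879917/6447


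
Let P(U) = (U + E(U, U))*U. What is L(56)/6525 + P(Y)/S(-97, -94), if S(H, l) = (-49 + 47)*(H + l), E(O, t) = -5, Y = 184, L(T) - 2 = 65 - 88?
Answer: 35816563/415425 ≈ 86.217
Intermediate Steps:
L(T) = -21 (L(T) = 2 + (65 - 88) = 2 - 23 = -21)
S(H, l) = -2*H - 2*l (S(H, l) = -2*(H + l) = -2*H - 2*l)
P(U) = U*(-5 + U) (P(U) = (U - 5)*U = (-5 + U)*U = U*(-5 + U))
L(56)/6525 + P(Y)/S(-97, -94) = -21/6525 + (184*(-5 + 184))/(-2*(-97) - 2*(-94)) = -21*1/6525 + (184*179)/(194 + 188) = -7/2175 + 32936/382 = -7/2175 + 32936*(1/382) = -7/2175 + 16468/191 = 35816563/415425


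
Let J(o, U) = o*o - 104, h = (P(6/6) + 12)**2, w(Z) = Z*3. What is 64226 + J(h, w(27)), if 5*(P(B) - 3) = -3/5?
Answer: 44197787706/390625 ≈ 1.1315e+5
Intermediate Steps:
P(B) = 72/25 (P(B) = 3 + (-3/5)/5 = 3 + (-3*1/5)/5 = 3 + (1/5)*(-3/5) = 3 - 3/25 = 72/25)
w(Z) = 3*Z
h = 138384/625 (h = (72/25 + 12)**2 = (372/25)**2 = 138384/625 ≈ 221.41)
J(o, U) = -104 + o**2 (J(o, U) = o**2 - 104 = -104 + o**2)
64226 + J(h, w(27)) = 64226 + (-104 + (138384/625)**2) = 64226 + (-104 + 19150131456/390625) = 64226 + 19109506456/390625 = 44197787706/390625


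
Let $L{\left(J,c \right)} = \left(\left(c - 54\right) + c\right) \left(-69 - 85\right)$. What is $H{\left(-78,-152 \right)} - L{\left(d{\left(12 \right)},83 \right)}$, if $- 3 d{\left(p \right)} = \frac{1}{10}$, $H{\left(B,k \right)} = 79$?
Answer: $17327$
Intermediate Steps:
$d{\left(p \right)} = - \frac{1}{30}$ ($d{\left(p \right)} = - \frac{1}{3 \cdot 10} = \left(- \frac{1}{3}\right) \frac{1}{10} = - \frac{1}{30}$)
$L{\left(J,c \right)} = 8316 - 308 c$ ($L{\left(J,c \right)} = \left(\left(-54 + c\right) + c\right) \left(-154\right) = \left(-54 + 2 c\right) \left(-154\right) = 8316 - 308 c$)
$H{\left(-78,-152 \right)} - L{\left(d{\left(12 \right)},83 \right)} = 79 - \left(8316 - 25564\right) = 79 - -17248 = 79 + 17248 = 17327$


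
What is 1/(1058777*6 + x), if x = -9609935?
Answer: -1/3257273 ≈ -3.0701e-7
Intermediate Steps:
1/(1058777*6 + x) = 1/(1058777*6 - 9609935) = 1/(6352662 - 9609935) = 1/(-3257273) = -1/3257273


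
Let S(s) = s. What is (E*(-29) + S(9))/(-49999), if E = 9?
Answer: 252/49999 ≈ 0.0050401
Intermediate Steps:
(E*(-29) + S(9))/(-49999) = (9*(-29) + 9)/(-49999) = (-261 + 9)*(-1/49999) = -252*(-1/49999) = 252/49999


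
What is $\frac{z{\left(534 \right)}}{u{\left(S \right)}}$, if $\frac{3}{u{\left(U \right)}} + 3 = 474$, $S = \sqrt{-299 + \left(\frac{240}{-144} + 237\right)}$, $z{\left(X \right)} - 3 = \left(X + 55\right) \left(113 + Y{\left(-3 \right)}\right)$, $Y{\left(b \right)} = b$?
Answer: $10172501$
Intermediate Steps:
$z{\left(X \right)} = 6053 + 110 X$ ($z{\left(X \right)} = 3 + \left(X + 55\right) \left(113 - 3\right) = 3 + \left(55 + X\right) 110 = 3 + \left(6050 + 110 X\right) = 6053 + 110 X$)
$S = \frac{i \sqrt{573}}{3}$ ($S = \sqrt{-299 + \left(240 \left(- \frac{1}{144}\right) + 237\right)} = \sqrt{-299 + \left(- \frac{5}{3} + 237\right)} = \sqrt{-299 + \frac{706}{3}} = \sqrt{- \frac{191}{3}} = \frac{i \sqrt{573}}{3} \approx 7.9791 i$)
$u{\left(U \right)} = \frac{1}{157}$ ($u{\left(U \right)} = \frac{3}{-3 + 474} = \frac{3}{471} = 3 \cdot \frac{1}{471} = \frac{1}{157}$)
$\frac{z{\left(534 \right)}}{u{\left(S \right)}} = \left(6053 + 110 \cdot 534\right) \frac{1}{\frac{1}{157}} = \left(6053 + 58740\right) 157 = 64793 \cdot 157 = 10172501$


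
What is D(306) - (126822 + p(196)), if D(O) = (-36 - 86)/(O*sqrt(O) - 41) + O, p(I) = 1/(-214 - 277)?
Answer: -1779777604802907/14067609085 - 111996*sqrt(34)/28650935 ≈ -1.2652e+5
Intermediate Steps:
p(I) = -1/491 (p(I) = 1/(-491) = -1/491)
D(O) = O - 122/(-41 + O**(3/2)) (D(O) = -122/(O**(3/2) - 41) + O = -122/(-41 + O**(3/2)) + O = O - 122/(-41 + O**(3/2)))
D(306) - (126822 + p(196)) = (-122 + 306**(5/2) - 41*306)/(-41 + 306**(3/2)) - (126822 - 1/491) = (-122 + 280908*sqrt(34) - 12546)/(-41 + 918*sqrt(34)) - 1*62269601/491 = (-12668 + 280908*sqrt(34))/(-41 + 918*sqrt(34)) - 62269601/491 = -62269601/491 + (-12668 + 280908*sqrt(34))/(-41 + 918*sqrt(34))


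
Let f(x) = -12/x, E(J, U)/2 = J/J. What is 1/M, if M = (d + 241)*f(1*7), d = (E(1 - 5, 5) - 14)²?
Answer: -1/660 ≈ -0.0015152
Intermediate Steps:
E(J, U) = 2 (E(J, U) = 2*(J/J) = 2*1 = 2)
d = 144 (d = (2 - 14)² = (-12)² = 144)
M = -660 (M = (144 + 241)*(-12/(1*7)) = 385*(-12/7) = -660)
1/M = 1/(-660) = -1/660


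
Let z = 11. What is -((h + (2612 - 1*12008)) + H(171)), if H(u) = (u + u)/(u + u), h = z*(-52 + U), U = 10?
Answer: 9857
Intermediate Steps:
h = -462 (h = 11*(-52 + 10) = 11*(-42) = -462)
H(u) = 1 (H(u) = (2*u)/((2*u)) = (2*u)*(1/(2*u)) = 1)
-((h + (2612 - 1*12008)) + H(171)) = -((-462 + (2612 - 1*12008)) + 1) = -((-462 + (2612 - 12008)) + 1) = -((-462 - 9396) + 1) = -(-9858 + 1) = -1*(-9857) = 9857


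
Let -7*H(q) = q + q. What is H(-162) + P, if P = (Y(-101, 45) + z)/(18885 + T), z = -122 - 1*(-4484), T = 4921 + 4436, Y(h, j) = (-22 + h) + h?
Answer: 4589687/98847 ≈ 46.432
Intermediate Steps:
Y(h, j) = -22 + 2*h
T = 9357
z = 4362 (z = -122 + 4484 = 4362)
H(q) = -2*q/7 (H(q) = -(q + q)/7 = -2*q/7)
P = 2069/14121 (P = ((-22 + 2*(-101)) + 4362)/(18885 + 9357) = ((-22 - 202) + 4362)/28242 = (-224 + 4362)*(1/28242) = 4138*(1/28242) = 2069/14121 ≈ 0.14652)
H(-162) + P = -2/7*(-162) + 2069/14121 = 324/7 + 2069/14121 = 4589687/98847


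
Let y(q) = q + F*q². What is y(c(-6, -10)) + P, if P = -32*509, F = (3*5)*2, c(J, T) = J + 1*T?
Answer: -8624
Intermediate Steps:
c(J, T) = J + T
F = 30 (F = 15*2 = 30)
P = -16288
y(q) = q + 30*q²
y(c(-6, -10)) + P = (-6 - 10)*(1 + 30*(-6 - 10)) - 16288 = -16*(1 + 30*(-16)) - 16288 = -16*(1 - 480) - 16288 = -16*(-479) - 16288 = 7664 - 16288 = -8624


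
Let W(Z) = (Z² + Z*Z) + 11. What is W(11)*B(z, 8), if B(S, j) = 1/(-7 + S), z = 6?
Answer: -253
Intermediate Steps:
W(Z) = 11 + 2*Z² (W(Z) = (Z² + Z²) + 11 = 2*Z² + 11 = 11 + 2*Z²)
W(11)*B(z, 8) = (11 + 2*11²)/(-7 + 6) = (11 + 2*121)/(-1) = (11 + 242)*(-1) = 253*(-1) = -253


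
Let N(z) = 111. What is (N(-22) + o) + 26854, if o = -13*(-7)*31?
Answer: 29786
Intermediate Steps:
o = 2821 (o = 91*31 = 2821)
(N(-22) + o) + 26854 = (111 + 2821) + 26854 = 2932 + 26854 = 29786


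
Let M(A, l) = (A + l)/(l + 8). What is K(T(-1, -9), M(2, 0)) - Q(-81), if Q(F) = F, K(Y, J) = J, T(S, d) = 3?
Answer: 325/4 ≈ 81.250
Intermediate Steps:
M(A, l) = (A + l)/(8 + l)
K(T(-1, -9), M(2, 0)) - Q(-81) = (2 + 0)/(8 + 0) - 1*(-81) = 2/8 + 81 = (⅛)*2 + 81 = ¼ + 81 = 325/4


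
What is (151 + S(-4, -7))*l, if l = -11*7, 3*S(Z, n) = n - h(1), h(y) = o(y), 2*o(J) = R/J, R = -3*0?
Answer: -34342/3 ≈ -11447.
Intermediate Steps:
R = 0
o(J) = 0 (o(J) = (0/J)/2 = (½)*0 = 0)
h(y) = 0
S(Z, n) = n/3 (S(Z, n) = (n - 1*0)/3 = (n + 0)/3 = n/3)
l = -77
(151 + S(-4, -7))*l = (151 + (⅓)*(-7))*(-77) = (151 - 7/3)*(-77) = (446/3)*(-77) = -34342/3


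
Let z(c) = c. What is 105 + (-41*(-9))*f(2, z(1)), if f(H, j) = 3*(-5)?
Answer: -5430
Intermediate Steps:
f(H, j) = -15
105 + (-41*(-9))*f(2, z(1)) = 105 - 41*(-9)*(-15) = 105 + 369*(-15) = 105 - 5535 = -5430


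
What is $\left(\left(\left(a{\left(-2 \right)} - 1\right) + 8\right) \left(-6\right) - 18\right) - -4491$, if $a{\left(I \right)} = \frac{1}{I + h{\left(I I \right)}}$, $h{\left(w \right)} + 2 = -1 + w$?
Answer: $4437$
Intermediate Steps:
$h{\left(w \right)} = -3 + w$ ($h{\left(w \right)} = -2 + \left(-1 + w\right) = -3 + w$)
$a{\left(I \right)} = \frac{1}{-3 + I + I^{2}}$ ($a{\left(I \right)} = \frac{1}{I + \left(-3 + I I\right)} = \frac{1}{I + \left(-3 + I^{2}\right)} = \frac{1}{-3 + I + I^{2}}$)
$\left(\left(\left(a{\left(-2 \right)} - 1\right) + 8\right) \left(-6\right) - 18\right) - -4491 = \left(\left(\left(\frac{1}{-3 - 2 + \left(-2\right)^{2}} - 1\right) + 8\right) \left(-6\right) - 18\right) - -4491 = \left(\left(\left(\frac{1}{-3 - 2 + 4} - 1\right) + 8\right) \left(-6\right) - 18\right) + 4491 = \left(\left(\left(\frac{1}{-1} - 1\right) + 8\right) \left(-6\right) - 18\right) + 4491 = \left(\left(\left(-1 - 1\right) + 8\right) \left(-6\right) - 18\right) + 4491 = \left(\left(-2 + 8\right) \left(-6\right) - 18\right) + 4491 = \left(6 \left(-6\right) - 18\right) + 4491 = \left(-36 - 18\right) + 4491 = -54 + 4491 = 4437$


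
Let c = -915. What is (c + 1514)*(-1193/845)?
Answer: -714607/845 ≈ -845.69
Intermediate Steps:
(c + 1514)*(-1193/845) = (-915 + 1514)*(-1193/845) = 599*(-1193*1/845) = 599*(-1193/845) = -714607/845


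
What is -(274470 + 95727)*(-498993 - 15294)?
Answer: 190387504539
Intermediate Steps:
-(274470 + 95727)*(-498993 - 15294) = -370197*(-514287) = -1*(-190387504539) = 190387504539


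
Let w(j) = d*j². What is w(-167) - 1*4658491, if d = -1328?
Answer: -41695083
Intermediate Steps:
w(j) = -1328*j²
w(-167) - 1*4658491 = -1328*(-167)² - 1*4658491 = -1328*27889 - 4658491 = -37036592 - 4658491 = -41695083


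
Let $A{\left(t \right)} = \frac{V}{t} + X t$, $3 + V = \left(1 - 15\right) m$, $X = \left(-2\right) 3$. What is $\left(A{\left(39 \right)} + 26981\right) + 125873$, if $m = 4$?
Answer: $\frac{5952121}{39} \approx 1.5262 \cdot 10^{5}$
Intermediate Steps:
$X = -6$
$V = -59$ ($V = -3 + \left(1 - 15\right) 4 = -3 - 56 = -59$)
$A{\left(t \right)} = - \frac{59}{t} - 6 t$
$\left(A{\left(39 \right)} + 26981\right) + 125873 = \left(\left(- \frac{59}{39} - 234\right) + 26981\right) + 125873 = \left(- \frac{9185}{39} + 26981\right) + 125873 = \frac{1043074}{39} + 125873 = \frac{5952121}{39}$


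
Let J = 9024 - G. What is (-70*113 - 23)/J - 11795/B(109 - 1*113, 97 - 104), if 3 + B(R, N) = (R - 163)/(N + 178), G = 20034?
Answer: 2221195889/748680 ≈ 2966.8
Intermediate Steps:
B(R, N) = -3 + (-163 + R)/(178 + N) (B(R, N) = -3 + (R - 163)/(N + 178) = -3 + (-163 + R)/(178 + N))
J = -11010 (J = 9024 - 1*20034 = 9024 - 20034 = -11010)
(-70*113 - 23)/J - 11795/B(109 - 1*113, 97 - 104) = (-70*113 - 23)/(-11010) - 11795*(178 + (97 - 104))/(-697 + (109 - 1*113) - 3*(97 - 104)) = (-7910 - 23)*(-1/11010) - 11795*(178 - 7)/(-697 + (109 - 113) - 3*(-7)) = -7933*(-1/11010) - 11795*171/(-697 - 4 + 21) = 7933/11010 - 11795/((1/171)*(-680)) = 7933/11010 - 11795/(-680/171) = 7933/11010 - 11795*(-171/680) = 7933/11010 + 403389/136 = 2221195889/748680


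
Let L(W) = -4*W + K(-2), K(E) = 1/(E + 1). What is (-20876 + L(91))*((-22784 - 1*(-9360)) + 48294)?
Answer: -740673670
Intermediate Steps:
K(E) = 1/(1 + E)
L(W) = -1 - 4*W (L(W) = -4*W + 1/(1 - 2) = -4*W + 1/(-1) = -4*W - 1 = -1 - 4*W)
(-20876 + L(91))*((-22784 - 1*(-9360)) + 48294) = (-20876 + (-1 - 4*91))*((-22784 - 1*(-9360)) + 48294) = (-20876 + (-1 - 364))*((-22784 + 9360) + 48294) = (-20876 - 365)*(-13424 + 48294) = -21241*34870 = -740673670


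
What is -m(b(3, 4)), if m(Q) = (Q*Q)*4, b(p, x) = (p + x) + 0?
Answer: -196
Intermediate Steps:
b(p, x) = p + x
m(Q) = 4*Q² (m(Q) = Q²*4 = 4*Q²)
-m(b(3, 4)) = -4*(3 + 4)² = -4*7² = -4*49 = -1*196 = -196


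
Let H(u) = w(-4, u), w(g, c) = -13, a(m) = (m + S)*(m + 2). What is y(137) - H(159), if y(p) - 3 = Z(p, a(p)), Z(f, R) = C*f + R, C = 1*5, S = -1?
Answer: 19605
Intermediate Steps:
C = 5
a(m) = (-1 + m)*(2 + m) (a(m) = (m - 1)*(m + 2) = (-1 + m)*(2 + m))
Z(f, R) = R + 5*f (Z(f, R) = 5*f + R = R + 5*f)
y(p) = 1 + p² + 6*p (y(p) = 3 + ((-2 + p + p²) + 5*p) = 3 + (-2 + p² + 6*p) = 1 + p² + 6*p)
H(u) = -13
y(137) - H(159) = (1 + 137² + 6*137) - 1*(-13) = (1 + 18769 + 822) + 13 = 19592 + 13 = 19605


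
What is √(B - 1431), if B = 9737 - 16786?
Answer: 4*I*√530 ≈ 92.087*I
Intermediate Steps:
B = -7049
√(B - 1431) = √(-7049 - 1431) = √(-8480) = 4*I*√530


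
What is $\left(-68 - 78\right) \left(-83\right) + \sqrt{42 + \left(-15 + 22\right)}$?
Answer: $12125$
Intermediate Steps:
$\left(-68 - 78\right) \left(-83\right) + \sqrt{42 + \left(-15 + 22\right)} = \left(-68 - 78\right) \left(-83\right) + \sqrt{42 + 7} = \left(-146\right) \left(-83\right) + \sqrt{49} = 12118 + 7 = 12125$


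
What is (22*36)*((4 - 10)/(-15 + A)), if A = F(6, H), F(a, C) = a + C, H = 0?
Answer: 528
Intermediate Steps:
F(a, C) = C + a
A = 6 (A = 0 + 6 = 6)
(22*36)*((4 - 10)/(-15 + A)) = (22*36)*((4 - 10)/(-15 + 6)) = 792*(-6/(-9)) = 792*(-6*(-⅑)) = 792*(⅔) = 528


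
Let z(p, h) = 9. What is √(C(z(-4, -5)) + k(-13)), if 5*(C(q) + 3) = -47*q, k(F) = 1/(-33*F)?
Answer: I*√403039065/2145 ≈ 9.3594*I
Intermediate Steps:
k(F) = -1/(33*F)
C(q) = -3 - 47*q/5 (C(q) = -3 + (-47*q)/5 = -3 - 47*q/5)
√(C(z(-4, -5)) + k(-13)) = √((-3 - 47/5*9) - 1/33/(-13)) = √((-3 - 423/5) - 1/33*(-1/13)) = √(-438/5 + 1/429) = √(-187897/2145) = I*√403039065/2145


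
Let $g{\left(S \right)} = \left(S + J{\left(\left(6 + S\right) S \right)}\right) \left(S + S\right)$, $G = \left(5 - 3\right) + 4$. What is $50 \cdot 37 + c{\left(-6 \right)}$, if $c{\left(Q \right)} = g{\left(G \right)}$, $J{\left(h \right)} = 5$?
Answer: $1982$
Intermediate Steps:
$G = 6$ ($G = 2 + 4 = 6$)
$g{\left(S \right)} = 2 S \left(5 + S\right)$ ($g{\left(S \right)} = \left(S + 5\right) \left(S + S\right) = \left(5 + S\right) 2 S = 2 S \left(5 + S\right)$)
$c{\left(Q \right)} = 132$ ($c{\left(Q \right)} = 2 \cdot 6 \left(5 + 6\right) = 2 \cdot 6 \cdot 11 = 132$)
$50 \cdot 37 + c{\left(-6 \right)} = 50 \cdot 37 + 132 = 1850 + 132 = 1982$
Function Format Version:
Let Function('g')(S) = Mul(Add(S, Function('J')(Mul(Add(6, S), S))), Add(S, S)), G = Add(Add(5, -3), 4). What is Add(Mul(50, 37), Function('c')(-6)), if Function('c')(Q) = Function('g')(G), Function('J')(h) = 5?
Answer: 1982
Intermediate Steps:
G = 6 (G = Add(2, 4) = 6)
Function('g')(S) = Mul(2, S, Add(5, S)) (Function('g')(S) = Mul(Add(S, 5), Add(S, S)) = Mul(Add(5, S), Mul(2, S)) = Mul(2, S, Add(5, S)))
Function('c')(Q) = 132 (Function('c')(Q) = Mul(2, 6, Add(5, 6)) = Mul(2, 6, 11) = 132)
Add(Mul(50, 37), Function('c')(-6)) = Add(Mul(50, 37), 132) = Add(1850, 132) = 1982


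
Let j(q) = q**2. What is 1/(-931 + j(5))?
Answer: -1/906 ≈ -0.0011038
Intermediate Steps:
1/(-931 + j(5)) = 1/(-931 + 5**2) = 1/(-931 + 25) = 1/(-906) = -1/906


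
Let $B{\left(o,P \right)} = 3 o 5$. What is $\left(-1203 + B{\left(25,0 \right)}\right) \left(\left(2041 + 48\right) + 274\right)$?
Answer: $-1956564$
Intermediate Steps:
$B{\left(o,P \right)} = 15 o$
$\left(-1203 + B{\left(25,0 \right)}\right) \left(\left(2041 + 48\right) + 274\right) = \left(-1203 + 15 \cdot 25\right) \left(\left(2041 + 48\right) + 274\right) = \left(-1203 + 375\right) \left(2089 + 274\right) = \left(-828\right) 2363 = -1956564$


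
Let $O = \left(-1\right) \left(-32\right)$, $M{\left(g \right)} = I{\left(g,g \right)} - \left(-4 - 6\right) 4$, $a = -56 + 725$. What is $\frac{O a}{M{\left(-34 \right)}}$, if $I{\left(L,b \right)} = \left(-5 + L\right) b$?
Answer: $\frac{10704}{683} \approx 15.672$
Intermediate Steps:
$I{\left(L,b \right)} = b \left(-5 + L\right)$
$a = 669$
$M{\left(g \right)} = 40 + g \left(-5 + g\right)$ ($M{\left(g \right)} = g \left(-5 + g\right) - \left(-4 - 6\right) 4 = g \left(-5 + g\right) - \left(-10\right) 4 = g \left(-5 + g\right) - -40 = g \left(-5 + g\right) + 40 = 40 + g \left(-5 + g\right)$)
$O = 32$
$\frac{O a}{M{\left(-34 \right)}} = \frac{32 \cdot 669}{40 - 34 \left(-5 - 34\right)} = \frac{21408}{40 - -1326} = \frac{21408}{40 + 1326} = \frac{21408}{1366} = 21408 \cdot \frac{1}{1366} = \frac{10704}{683}$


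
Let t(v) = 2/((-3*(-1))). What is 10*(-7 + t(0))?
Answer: -190/3 ≈ -63.333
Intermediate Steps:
t(v) = 2/3
10*(-7 + t(0)) = 10*(-7 + 2/3) = 10*(-19/3) = -190/3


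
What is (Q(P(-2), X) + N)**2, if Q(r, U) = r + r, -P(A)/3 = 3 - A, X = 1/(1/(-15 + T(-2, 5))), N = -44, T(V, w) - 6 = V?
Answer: 5476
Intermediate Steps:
T(V, w) = 6 + V
X = -11 (X = 1/(1/(-15 + (6 - 2))) = 1/(1/(-15 + 4)) = 1/(1/(-11)) = 1/(-1/11) = -11)
P(A) = -9 + 3*A (P(A) = -3*(3 - A) = -9 + 3*A)
Q(r, U) = 2*r
(Q(P(-2), X) + N)**2 = (2*(-9 + 3*(-2)) - 44)**2 = (2*(-9 - 6) - 44)**2 = (2*(-15) - 44)**2 = (-30 - 44)**2 = (-74)**2 = 5476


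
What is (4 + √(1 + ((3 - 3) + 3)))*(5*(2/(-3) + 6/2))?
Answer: 70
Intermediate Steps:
(4 + √(1 + ((3 - 3) + 3)))*(5*(2/(-3) + 6/2)) = (4 + √(1 + (0 + 3)))*(5*(2*(-⅓) + 6*(½))) = (4 + √(1 + 3))*(5*(-⅔ + 3)) = (4 + √4)*(5*(7/3)) = (4 + 2)*(35/3) = 6*(35/3) = 70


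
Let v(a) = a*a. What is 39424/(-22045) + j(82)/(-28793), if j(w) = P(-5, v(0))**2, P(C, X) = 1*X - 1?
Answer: -1135157277/634741685 ≈ -1.7884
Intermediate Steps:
v(a) = a**2
P(C, X) = -1 + X (P(C, X) = X - 1 = -1 + X)
j(w) = 1 (j(w) = (-1 + 0**2)**2 = (-1 + 0)**2 = (-1)**2 = 1)
39424/(-22045) + j(82)/(-28793) = 39424/(-22045) + 1/(-28793) = 39424*(-1/22045) + 1*(-1/28793) = -39424/22045 - 1/28793 = -1135157277/634741685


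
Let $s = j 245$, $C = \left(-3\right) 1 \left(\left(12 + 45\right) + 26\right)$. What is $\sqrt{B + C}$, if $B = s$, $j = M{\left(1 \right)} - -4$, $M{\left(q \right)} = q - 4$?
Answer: $2 i \approx 2.0 i$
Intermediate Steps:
$M{\left(q \right)} = -4 + q$ ($M{\left(q \right)} = q - 4 = -4 + q$)
$j = 1$ ($j = \left(-4 + 1\right) - -4 = -3 + 4 = 1$)
$C = -249$ ($C = - 3 \left(57 + 26\right) = \left(-3\right) 83 = -249$)
$s = 245$ ($s = 1 \cdot 245 = 245$)
$B = 245$
$\sqrt{B + C} = \sqrt{245 - 249} = \sqrt{-4} = 2 i$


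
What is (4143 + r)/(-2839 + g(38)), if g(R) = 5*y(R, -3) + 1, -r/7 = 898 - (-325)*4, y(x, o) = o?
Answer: 11243/2853 ≈ 3.9408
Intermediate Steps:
r = -15386 (r = -7*(898 - (-325)*4) = -7*(898 - 1*(-1300)) = -7*(898 + 1300) = -7*2198 = -15386)
g(R) = -14 (g(R) = 5*(-3) + 1 = -15 + 1 = -14)
(4143 + r)/(-2839 + g(38)) = (4143 - 15386)/(-2839 - 14) = -11243/(-2853) = -11243*(-1/2853) = 11243/2853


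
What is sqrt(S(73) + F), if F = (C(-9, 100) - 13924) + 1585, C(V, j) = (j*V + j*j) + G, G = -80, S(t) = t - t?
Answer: I*sqrt(3319) ≈ 57.611*I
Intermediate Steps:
S(t) = 0
C(V, j) = -80 + j**2 + V*j (C(V, j) = (j*V + j*j) - 80 = (V*j + j**2) - 80 = (j**2 + V*j) - 80 = -80 + j**2 + V*j)
F = -3319 (F = ((-80 + 100**2 - 9*100) - 13924) + 1585 = ((-80 + 10000 - 900) - 13924) + 1585 = (9020 - 13924) + 1585 = -4904 + 1585 = -3319)
sqrt(S(73) + F) = sqrt(0 - 3319) = sqrt(-3319) = I*sqrt(3319)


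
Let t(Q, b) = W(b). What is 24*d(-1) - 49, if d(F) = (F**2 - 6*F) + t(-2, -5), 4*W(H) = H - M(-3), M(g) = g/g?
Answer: 83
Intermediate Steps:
M(g) = 1
W(H) = -1/4 + H/4 (W(H) = (H - 1*1)/4 = (H - 1)/4 = (-1 + H)/4 = -1/4 + H/4)
t(Q, b) = -1/4 + b/4
d(F) = -3/2 + F**2 - 6*F (d(F) = (F**2 - 6*F) + (-1/4 + (1/4)*(-5)) = (F**2 - 6*F) + (-1/4 - 5/4) = (F**2 - 6*F) - 3/2 = -3/2 + F**2 - 6*F)
24*d(-1) - 49 = 24*(-3/2 + (-1)**2 - 6*(-1)) - 49 = 24*(-3/2 + 1 + 6) - 49 = 24*(11/2) - 49 = 132 - 49 = 83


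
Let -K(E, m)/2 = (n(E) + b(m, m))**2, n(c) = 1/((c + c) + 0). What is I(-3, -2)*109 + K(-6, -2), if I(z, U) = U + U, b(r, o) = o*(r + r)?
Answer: -40417/72 ≈ -561.35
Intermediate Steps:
b(r, o) = 2*o*r (b(r, o) = o*(2*r) = 2*o*r)
I(z, U) = 2*U
n(c) = 1/(2*c) (n(c) = 1/(2*c + 0) = 1/(2*c))
K(E, m) = -2*(1/(2*E) + 2*m**2)**2 (K(E, m) = -2*(1/(2*E) + 2*m*m)**2 = -2*(1/(2*E) + 2*m**2)**2)
I(-3, -2)*109 + K(-6, -2) = (2*(-2))*109 - 1/2*(1 + 4*(-6)*(-2)**2)**2/(-6)**2 = -4*109 - 1/2*1/36*(1 + 4*(-6)*4)**2 = -436 - 1/2*1/36*(1 - 96)**2 = -436 - 1/2*1/36*(-95)**2 = -436 - 1/2*1/36*9025 = -436 - 9025/72 = -40417/72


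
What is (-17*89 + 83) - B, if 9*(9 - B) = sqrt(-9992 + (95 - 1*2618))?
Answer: -1439 + I*sqrt(12515)/9 ≈ -1439.0 + 12.43*I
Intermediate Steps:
B = 9 - I*sqrt(12515)/9 (B = 9 - sqrt(-9992 + (95 - 1*2618))/9 = 9 - sqrt(-9992 + (95 - 2618))/9 = 9 - sqrt(-9992 - 2523)/9 = 9 - I*sqrt(12515)/9 ≈ 9.0 - 12.43*I)
(-17*89 + 83) - B = (-17*89 + 83) - (9 - I*sqrt(12515)/9) = (-1513 + 83) + (-9 + I*sqrt(12515)/9) = -1430 + (-9 + I*sqrt(12515)/9) = -1439 + I*sqrt(12515)/9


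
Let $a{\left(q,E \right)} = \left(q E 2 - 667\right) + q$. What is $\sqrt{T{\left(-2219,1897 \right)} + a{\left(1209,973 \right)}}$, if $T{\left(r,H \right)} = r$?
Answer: $\sqrt{2351037} \approx 1533.3$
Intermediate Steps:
$a{\left(q,E \right)} = -667 + q + 2 E q$ ($a{\left(q,E \right)} = \left(E q 2 - 667\right) + q = \left(2 E q - 667\right) + q = \left(-667 + 2 E q\right) + q = -667 + q + 2 E q$)
$\sqrt{T{\left(-2219,1897 \right)} + a{\left(1209,973 \right)}} = \sqrt{-2219 + \left(-667 + 1209 + 2 \cdot 973 \cdot 1209\right)} = \sqrt{-2219 + \left(-667 + 1209 + 2352714\right)} = \sqrt{-2219 + 2353256} = \sqrt{2351037}$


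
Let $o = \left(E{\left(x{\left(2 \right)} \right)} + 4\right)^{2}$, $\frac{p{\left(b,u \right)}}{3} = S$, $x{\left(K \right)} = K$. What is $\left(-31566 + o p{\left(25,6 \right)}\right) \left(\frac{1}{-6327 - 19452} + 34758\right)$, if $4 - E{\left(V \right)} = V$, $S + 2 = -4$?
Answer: $- \frac{740117873306}{661} \approx -1.1197 \cdot 10^{9}$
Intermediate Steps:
$S = -6$ ($S = -2 - 4 = -6$)
$E{\left(V \right)} = 4 - V$
$p{\left(b,u \right)} = -18$ ($p{\left(b,u \right)} = 3 \left(-6\right) = -18$)
$o = 36$ ($o = \left(\left(4 - 2\right) + 4\right)^{2} = \left(2 + 4\right)^{2} = 6^{2} = 36$)
$\left(-31566 + o p{\left(25,6 \right)}\right) \left(\frac{1}{-6327 - 19452} + 34758\right) = \left(-31566 + 36 \left(-18\right)\right) \left(\frac{1}{-6327 - 19452} + 34758\right) = \left(-31566 - 648\right) \left(\frac{1}{-25779} + 34758\right) = - 32214 \left(- \frac{1}{25779} + 34758\right) = \left(-32214\right) \frac{896026481}{25779} = - \frac{740117873306}{661}$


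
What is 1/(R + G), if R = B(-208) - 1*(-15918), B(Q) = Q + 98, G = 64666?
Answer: 1/80474 ≈ 1.2426e-5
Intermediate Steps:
B(Q) = 98 + Q
R = 15808 (R = (98 - 208) - 1*(-15918) = -110 + 15918 = 15808)
1/(R + G) = 1/(15808 + 64666) = 1/80474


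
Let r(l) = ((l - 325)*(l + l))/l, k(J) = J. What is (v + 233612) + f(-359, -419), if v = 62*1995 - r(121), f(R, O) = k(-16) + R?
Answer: 357335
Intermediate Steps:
r(l) = -650 + 2*l (r(l) = ((-325 + l)*(2*l))/l = (2*l*(-325 + l))/l = -650 + 2*l)
f(R, O) = -16 + R
v = 124098 (v = 62*1995 - (-650 + 2*121) = 123690 - (-650 + 242) = 123690 - 1*(-408) = 123690 + 408 = 124098)
(v + 233612) + f(-359, -419) = (124098 + 233612) + (-16 - 359) = 357710 - 375 = 357335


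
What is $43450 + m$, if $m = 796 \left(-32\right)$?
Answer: $17978$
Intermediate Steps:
$m = -25472$
$43450 + m = 43450 - 25472 = 17978$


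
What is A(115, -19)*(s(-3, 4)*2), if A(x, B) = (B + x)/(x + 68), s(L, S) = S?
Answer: 256/61 ≈ 4.1967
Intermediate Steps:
A(x, B) = (B + x)/(68 + x)
A(115, -19)*(s(-3, 4)*2) = ((-19 + 115)/(68 + 115))*(4*2) = (96/183)*8 = ((1/183)*96)*8 = (32/61)*8 = 256/61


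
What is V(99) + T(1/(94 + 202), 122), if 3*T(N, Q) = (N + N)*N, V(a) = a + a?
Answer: 26021953/131424 ≈ 198.00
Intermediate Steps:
V(a) = 2*a
T(N, Q) = 2*N**2/3 (T(N, Q) = ((N + N)*N)/3 = ((2*N)*N)/3 = (2*N**2)/3 = 2*N**2/3)
V(99) + T(1/(94 + 202), 122) = 2*99 + 2*(1/(94 + 202))**2/3 = 198 + 2*(1/296)**2/3 = 198 + (2/3)*(1/87616) = 198 + 1/131424 = 26021953/131424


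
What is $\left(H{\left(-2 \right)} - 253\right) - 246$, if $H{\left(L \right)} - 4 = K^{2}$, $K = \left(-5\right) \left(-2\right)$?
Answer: $-395$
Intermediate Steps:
$K = 10$
$H{\left(L \right)} = 104$ ($H{\left(L \right)} = 4 + 10^{2} = 4 + 100 = 104$)
$\left(H{\left(-2 \right)} - 253\right) - 246 = \left(104 - 253\right) - 246 = -149 - 246 = -395$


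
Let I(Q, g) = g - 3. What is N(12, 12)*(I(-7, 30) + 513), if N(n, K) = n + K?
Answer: 12960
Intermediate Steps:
I(Q, g) = -3 + g
N(n, K) = K + n
N(12, 12)*(I(-7, 30) + 513) = (12 + 12)*((-3 + 30) + 513) = 24*(27 + 513) = 24*540 = 12960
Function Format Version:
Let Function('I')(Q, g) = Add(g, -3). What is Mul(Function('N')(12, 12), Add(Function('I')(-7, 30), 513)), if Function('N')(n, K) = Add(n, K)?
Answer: 12960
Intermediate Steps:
Function('I')(Q, g) = Add(-3, g)
Function('N')(n, K) = Add(K, n)
Mul(Function('N')(12, 12), Add(Function('I')(-7, 30), 513)) = Mul(Add(12, 12), Add(Add(-3, 30), 513)) = Mul(24, Add(27, 513)) = Mul(24, 540) = 12960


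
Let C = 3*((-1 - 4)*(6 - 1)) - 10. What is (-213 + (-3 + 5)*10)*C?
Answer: 16405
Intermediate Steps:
C = -85 (C = 3*(-5*5) - 10 = 3*(-25) - 10 = -75 - 10 = -85)
(-213 + (-3 + 5)*10)*C = (-213 + (-3 + 5)*10)*(-85) = (-213 + 2*10)*(-85) = (-213 + 20)*(-85) = -193*(-85) = 16405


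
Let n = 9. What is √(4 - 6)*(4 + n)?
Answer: 13*I*√2 ≈ 18.385*I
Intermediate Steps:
√(4 - 6)*(4 + n) = √(4 - 6)*(4 + 9) = √(-2)*13 = (I*√2)*13 = 13*I*√2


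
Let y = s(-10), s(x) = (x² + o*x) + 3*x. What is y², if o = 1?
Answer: 3600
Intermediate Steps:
s(x) = x² + 4*x (s(x) = (x² + 1*x) + 3*x = (x² + x) + 3*x = (x + x²) + 3*x = x² + 4*x)
y = 60 (y = -10*(4 - 10) = -10*(-6) = 60)
y² = 60² = 3600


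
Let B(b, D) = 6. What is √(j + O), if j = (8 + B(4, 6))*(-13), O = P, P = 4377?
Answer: √4195 ≈ 64.769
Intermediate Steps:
O = 4377
j = -182 (j = (8 + 6)*(-13) = 14*(-13) = -182)
√(j + O) = √(-182 + 4377) = √4195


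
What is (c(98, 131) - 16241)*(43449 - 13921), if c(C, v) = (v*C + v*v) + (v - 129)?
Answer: 406305280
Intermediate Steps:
c(C, v) = -129 + v + v² + C*v (c(C, v) = (C*v + v²) + (-129 + v) = (v² + C*v) + (-129 + v) = -129 + v + v² + C*v)
(c(98, 131) - 16241)*(43449 - 13921) = ((-129 + 131 + 131² + 98*131) - 16241)*(43449 - 13921) = ((-129 + 131 + 17161 + 12838) - 16241)*29528 = (30001 - 16241)*29528 = 13760*29528 = 406305280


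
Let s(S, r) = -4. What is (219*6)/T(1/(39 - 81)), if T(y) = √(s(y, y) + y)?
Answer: -1314*I*√42/13 ≈ -655.05*I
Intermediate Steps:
T(y) = √(-4 + y)
(219*6)/T(1/(39 - 81)) = (219*6)/(√(-4 + 1/(39 - 81))) = 1314/(√(-4 + 1/(-42))) = 1314/(√(-4 - 1/42)) = 1314/(√(-169/42)) = 1314/((13*I*√42/42)) = 1314*(-I*√42/13) = -1314*I*√42/13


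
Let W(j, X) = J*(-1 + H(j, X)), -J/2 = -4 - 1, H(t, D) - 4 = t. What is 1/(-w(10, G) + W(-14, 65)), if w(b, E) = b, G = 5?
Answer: -1/120 ≈ -0.0083333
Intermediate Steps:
H(t, D) = 4 + t
J = 10 (J = -2*(-4 - 1) = -2*(-5) = 10)
W(j, X) = 30 + 10*j (W(j, X) = 10*(-1 + (4 + j)) = 10*(3 + j) = 30 + 10*j)
1/(-w(10, G) + W(-14, 65)) = 1/(-1*10 + (30 + 10*(-14))) = 1/(-10 + (30 - 140)) = 1/(-10 - 110) = 1/(-120) = -1/120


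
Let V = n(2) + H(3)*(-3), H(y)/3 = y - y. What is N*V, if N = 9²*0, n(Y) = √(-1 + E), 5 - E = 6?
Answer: 0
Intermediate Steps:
E = -1 (E = 5 - 1*6 = 5 - 6 = -1)
n(Y) = I*√2 (n(Y) = √(-1 - 1) = √(-2) = I*√2)
H(y) = 0 (H(y) = 3*(y - y) = 3*0 = 0)
V = I*√2 (V = I*√2 + 0*(-3) = I*√2 + 0 = I*√2 ≈ 1.4142*I)
N = 0 (N = 81*0 = 0)
N*V = 0*(I*√2) = 0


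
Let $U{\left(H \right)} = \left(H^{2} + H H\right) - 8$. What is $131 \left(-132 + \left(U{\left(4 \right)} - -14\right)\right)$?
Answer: $-12314$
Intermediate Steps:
$U{\left(H \right)} = -8 + 2 H^{2}$ ($U{\left(H \right)} = \left(H^{2} + H^{2}\right) - 8 = 2 H^{2} - 8 = -8 + 2 H^{2}$)
$131 \left(-132 + \left(U{\left(4 \right)} - -14\right)\right) = 131 \left(-132 - \left(-6 - 32\right)\right) = 131 \left(-132 + \left(\left(-8 + 2 \cdot 16\right) + 14\right)\right) = 131 \left(-132 + \left(\left(-8 + 32\right) + 14\right)\right) = 131 \left(-132 + \left(24 + 14\right)\right) = 131 \left(-132 + 38\right) = 131 \left(-94\right) = -12314$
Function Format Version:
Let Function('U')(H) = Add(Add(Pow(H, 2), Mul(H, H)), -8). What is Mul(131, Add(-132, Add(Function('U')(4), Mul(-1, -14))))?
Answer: -12314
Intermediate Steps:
Function('U')(H) = Add(-8, Mul(2, Pow(H, 2))) (Function('U')(H) = Add(Add(Pow(H, 2), Pow(H, 2)), -8) = Add(Mul(2, Pow(H, 2)), -8) = Add(-8, Mul(2, Pow(H, 2))))
Mul(131, Add(-132, Add(Function('U')(4), Mul(-1, -14)))) = Mul(131, Add(-132, Add(Add(-8, Mul(2, Pow(4, 2))), Mul(-1, -14)))) = Mul(131, Add(-132, Add(Add(-8, Mul(2, 16)), 14))) = Mul(131, Add(-132, Add(Add(-8, 32), 14))) = Mul(131, Add(-132, Add(24, 14))) = Mul(131, Add(-132, 38)) = Mul(131, -94) = -12314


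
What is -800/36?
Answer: -200/9 ≈ -22.222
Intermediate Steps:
-800/36 = (1/36)*(-800) = -200/9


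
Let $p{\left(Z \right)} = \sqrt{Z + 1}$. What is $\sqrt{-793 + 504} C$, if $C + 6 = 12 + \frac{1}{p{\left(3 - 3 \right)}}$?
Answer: $119 i \approx 119.0 i$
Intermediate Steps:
$p{\left(Z \right)} = \sqrt{1 + Z}$
$C = 7$ ($C = -6 + \left(12 + \frac{1}{\sqrt{1 + \left(3 - 3\right)}}\right) = -6 + \left(12 + \frac{1}{\sqrt{1 + 0}}\right) = -6 + \left(12 + \frac{1}{\sqrt{1}}\right) = -6 + \left(12 + 1^{-1}\right) = -6 + \left(12 + 1\right) = -6 + 13 = 7$)
$\sqrt{-793 + 504} C = \sqrt{-793 + 504} \cdot 7 = \sqrt{-289} \cdot 7 = 17 i 7 = 119 i$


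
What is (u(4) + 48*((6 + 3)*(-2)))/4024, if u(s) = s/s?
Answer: -863/4024 ≈ -0.21446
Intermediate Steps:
u(s) = 1
(u(4) + 48*((6 + 3)*(-2)))/4024 = (1 + 48*((6 + 3)*(-2)))/4024 = (1 + 48*(9*(-2)))*(1/4024) = (1 + 48*(-18))*(1/4024) = (1 - 864)*(1/4024) = -863*1/4024 = -863/4024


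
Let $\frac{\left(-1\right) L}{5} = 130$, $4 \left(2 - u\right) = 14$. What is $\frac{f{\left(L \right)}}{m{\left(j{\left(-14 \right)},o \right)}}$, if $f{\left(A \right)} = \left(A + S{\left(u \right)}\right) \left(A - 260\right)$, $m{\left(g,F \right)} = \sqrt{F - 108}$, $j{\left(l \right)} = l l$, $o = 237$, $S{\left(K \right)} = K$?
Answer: $\frac{592865 \sqrt{129}}{129} \approx 52199.0$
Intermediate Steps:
$u = - \frac{3}{2}$ ($u = 2 - \frac{7}{2} = - \frac{3}{2} \approx -1.5$)
$L = -650$ ($L = \left(-5\right) 130 = -650$)
$j{\left(l \right)} = l^{2}$
$m{\left(g,F \right)} = \sqrt{-108 + F}$
$f{\left(A \right)} = \left(-260 + A\right) \left(- \frac{3}{2} + A\right)$ ($f{\left(A \right)} = \left(A - \frac{3}{2}\right) \left(A - 260\right) = \left(- \frac{3}{2} + A\right) \left(-260 + A\right) = \left(-260 + A\right) \left(- \frac{3}{2} + A\right)$)
$\frac{f{\left(L \right)}}{m{\left(j{\left(-14 \right)},o \right)}} = \frac{390 + \left(-650\right)^{2} - -169975}{\sqrt{-108 + 237}} = \frac{390 + 422500 + 169975}{\sqrt{129}} = 592865 \frac{\sqrt{129}}{129} = \frac{592865 \sqrt{129}}{129}$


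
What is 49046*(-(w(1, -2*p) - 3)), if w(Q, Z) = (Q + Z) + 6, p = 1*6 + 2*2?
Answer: 784736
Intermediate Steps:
p = 10 (p = 6 + 4 = 10)
w(Q, Z) = 6 + Q + Z
49046*(-(w(1, -2*p) - 3)) = 49046*(-((6 + 1 - 2*10) - 3)) = 49046*(-((6 + 1 - 20) - 3)) = 49046*(-(-13 - 3)) = 49046*(-1*(-16)) = 49046*16 = 784736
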